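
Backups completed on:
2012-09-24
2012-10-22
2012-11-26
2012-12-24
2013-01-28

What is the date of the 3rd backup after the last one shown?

2013-04-22

All dates are Mondays, 28, 35, 28, 35 days apart.
Specifically, the 4th Monday of each month.
4th Monday of February 2013: 2013-02-25.
4th Monday of March 2013: 2013-03-25.
April 2013 — 4th Monday is 2013-04-22.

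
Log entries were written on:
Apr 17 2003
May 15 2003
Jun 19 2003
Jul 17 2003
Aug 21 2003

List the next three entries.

All dates are Thursdays, 28, 35, 28, 35 days apart.
Specifically, the 3rd Thursday of each month.
September 2003 — 3rd Thursday is Sep 18 2003.
October 2003 — 3rd Thursday is Oct 16 2003.
November 2003 — 3rd Thursday is Nov 20 2003.

Sep 18 2003, Oct 16 2003, Nov 20 2003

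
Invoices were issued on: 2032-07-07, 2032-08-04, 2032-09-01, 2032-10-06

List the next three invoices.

All dates are Wednesdays, 28, 28, 35 days apart.
Specifically, the 1st Wednesday of each month.
1st Wednesday of November 2032: 2032-11-03.
1st Wednesday of December 2032: 2032-12-01.
January 2033 — 1st Wednesday is 2033-01-05.

2032-11-03, 2032-12-01, 2033-01-05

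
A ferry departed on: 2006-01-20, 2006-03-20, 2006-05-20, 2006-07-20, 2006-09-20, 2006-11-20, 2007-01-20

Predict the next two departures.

The day-of-month is always 20 (59, 61, 61, 62, 61, 61 days between events).
So this recurs on the 20th of every 2 months.
Next: March 2007 → 2007-03-20.
May 2007: 2007-05-20.

2007-03-20, 2007-05-20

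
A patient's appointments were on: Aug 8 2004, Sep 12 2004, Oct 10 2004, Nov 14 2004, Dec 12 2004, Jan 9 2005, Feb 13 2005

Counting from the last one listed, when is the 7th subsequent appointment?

Gaps: 35, 28, 35, 28, 28, 35 days — a mix of 28 and 35. Every date is a Sunday.
Each is the 2nd Sunday of its month.
2nd Sunday of March 2005: Mar 13 2005.
2nd Sunday of April 2005: Apr 10 2005.
May 2005 — 2nd Sunday is May 8 2005.
June 2005 — 2nd Sunday is Jun 12 2005.
2nd Sunday of July 2005: Jul 10 2005.
August 2005 — 2nd Sunday is Aug 14 2005.
2nd Sunday of September 2005: Sep 11 2005.

Sep 11 2005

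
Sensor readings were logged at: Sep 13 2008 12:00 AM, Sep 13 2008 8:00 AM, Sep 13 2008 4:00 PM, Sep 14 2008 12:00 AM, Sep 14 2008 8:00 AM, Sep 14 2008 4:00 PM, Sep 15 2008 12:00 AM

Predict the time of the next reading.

Sep 15 2008 8:00 AM

Gaps: 8, 8, 8, 8, 8, 8 hours — each event is 8 hours after the previous one.
Sep 15 2008 12:00 AM + 8 h = Sep 15 2008 8:00 AM.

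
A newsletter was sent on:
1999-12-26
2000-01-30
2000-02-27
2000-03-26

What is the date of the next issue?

These are Sundays with 35, 28, 28-day gaps.
Each is the final Sunday of its month — 2000-01-30 is past the 28th, so '4th Sunday' doesn't fit.
April 2000 ends with Sunday 2000-04-30.

2000-04-30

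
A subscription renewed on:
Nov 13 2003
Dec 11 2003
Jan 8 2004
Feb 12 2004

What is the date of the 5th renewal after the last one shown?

Jul 8 2004

All dates are Thursdays, 28, 28, 35 days apart.
Specifically, the 2nd Thursday of each month.
2nd Thursday of March 2004: Mar 11 2004.
April 2004 — 2nd Thursday is Apr 8 2004.
2nd Thursday of May 2004: May 13 2004.
2nd Thursday of June 2004: Jun 10 2004.
2nd Thursday of July 2004: Jul 8 2004.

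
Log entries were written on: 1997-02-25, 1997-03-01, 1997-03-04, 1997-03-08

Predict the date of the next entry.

The gap pattern 4, 3, 4 repeats every 2 events.
These are the Tuesdays and Saturdays of each week.
The following Tuesday is 1997-03-11.

1997-03-11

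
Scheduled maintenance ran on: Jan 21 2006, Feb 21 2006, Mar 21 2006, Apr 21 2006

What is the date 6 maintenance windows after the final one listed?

Oct 21 2006

The day-of-month is always 21 (31, 28, 31 days between events).
So this recurs on the 21st of each month.
May 2006: May 21 2006.
June 2006: Jun 21 2006.
July 2006: Jul 21 2006.
Next: August 2006 → Aug 21 2006.
Next: September 2006 → Sep 21 2006.
October 2006: Oct 21 2006.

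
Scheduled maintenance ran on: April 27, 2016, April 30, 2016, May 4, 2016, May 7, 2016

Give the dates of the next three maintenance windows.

Gaps: 3, 4, 3 days — not constant, but cyclic with period 2.
The events fall on every Wednesday and Saturday.
Next Wednesday: May 11, 2016.
Next Saturday: May 14, 2016.
Next Wednesday: May 18, 2016.

May 11, 2016; May 14, 2016; May 18, 2016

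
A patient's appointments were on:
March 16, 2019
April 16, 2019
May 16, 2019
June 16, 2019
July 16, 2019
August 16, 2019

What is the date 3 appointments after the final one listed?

The day-of-month is always 16 (31, 30, 31, 30, 31 days between events).
So this recurs on the 16th of each month.
Next: September 2019 → September 16, 2019.
Next: October 2019 → October 16, 2019.
November 2019: November 16, 2019.

November 16, 2019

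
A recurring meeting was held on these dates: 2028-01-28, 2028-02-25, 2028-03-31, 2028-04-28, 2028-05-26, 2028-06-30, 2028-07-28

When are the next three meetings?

2028-08-25, 2028-09-29, 2028-10-27

Every date is a Friday; gaps 28, 35, 28, 28, 35, 28 days.
Each is the last Friday of its month (at least one falls on the 29th or later, ruling out '4th Friday').
August 2028 ends with Friday 2028-08-25.
Last Friday of September 2028: 2028-09-29.
October 2028 ends with Friday 2028-10-27.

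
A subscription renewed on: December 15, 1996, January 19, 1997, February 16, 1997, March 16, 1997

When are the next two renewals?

These are Sundays at 28- or 35-day spacing (35, 28, 28).
The pattern: 3rd Sunday of the month.
3rd Sunday of April 1997: April 20, 1997.
3rd Sunday of May 1997: May 18, 1997.

April 20, 1997; May 18, 1997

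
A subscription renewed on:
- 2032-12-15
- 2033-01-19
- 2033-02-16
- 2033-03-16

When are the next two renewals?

2033-04-20, 2033-05-18

Gaps: 35, 28, 28 days — a mix of 28 and 35. Every date is a Wednesday.
Each is the 3rd Wednesday of its month.
April 2033 — 3rd Wednesday is 2033-04-20.
3rd Wednesday of May 2033: 2033-05-18.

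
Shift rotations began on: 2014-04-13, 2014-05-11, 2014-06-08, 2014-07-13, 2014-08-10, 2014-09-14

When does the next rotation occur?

These are Sundays at 28- or 35-day spacing (28, 28, 35, 28, 35).
The pattern: 2nd Sunday of the month.
2nd Sunday of October 2014: 2014-10-12.

2014-10-12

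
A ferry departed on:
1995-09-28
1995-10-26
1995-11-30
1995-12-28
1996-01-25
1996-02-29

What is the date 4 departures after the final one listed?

Every date is a Thursday; gaps 28, 35, 28, 28, 35 days.
Each is the last Thursday of its month (at least one falls on the 29th or later, ruling out '4th Thursday').
Last Thursday of March 1996: 1996-03-28.
Last Thursday of April 1996: 1996-04-25.
Last Thursday of May 1996: 1996-05-30.
Last Thursday of June 1996: 1996-06-27.

1996-06-27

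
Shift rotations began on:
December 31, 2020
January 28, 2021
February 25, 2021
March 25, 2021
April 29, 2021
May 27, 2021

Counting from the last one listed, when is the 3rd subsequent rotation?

August 26, 2021

Every date is a Thursday; gaps 28, 28, 28, 35, 28 days.
Each is the last Thursday of its month (at least one falls on the 29th or later, ruling out '4th Thursday').
June 2021 ends with Thursday June 24, 2021.
Last Thursday of July 2021: July 29, 2021.
August 2021 ends with Thursday August 26, 2021.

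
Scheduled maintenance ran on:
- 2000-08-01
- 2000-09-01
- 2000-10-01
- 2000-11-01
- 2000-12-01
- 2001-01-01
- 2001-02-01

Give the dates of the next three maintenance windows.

2001-03-01, 2001-04-01, 2001-05-01

Gaps: 31, 30, 31, 30, 31, 31 days — not constant. Every event is on the 1st of the month.
Pattern: the 1st of each month.
Next: March 2001 → 2001-03-01.
April 2001: 2001-04-01.
May 2001: 2001-05-01.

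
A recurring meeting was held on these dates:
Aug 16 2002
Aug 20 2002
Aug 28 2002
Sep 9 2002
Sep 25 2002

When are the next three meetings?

Oct 15 2002, Nov 8 2002, Dec 6 2002

Intervals are 4, 8, 12, 16 days — an arithmetic progression with common difference 4.
Next gap: 20 days. Sep 25 2002 + 20 days = Oct 15 2002.
Next gap: 24 days. Oct 15 2002 + 24 days = Nov 8 2002.
Next gap: 28 days. Nov 8 2002 + 28 days = Dec 6 2002.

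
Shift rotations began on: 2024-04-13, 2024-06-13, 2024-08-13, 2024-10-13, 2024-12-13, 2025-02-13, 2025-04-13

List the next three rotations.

Each date is the 13th; the gaps (61, 61, 61, 61, 62, 59) track the month lengths.
The rule is the 13th of every 2 months.
Next: June 2025 → 2025-06-13.
August 2025: 2025-08-13.
Next: October 2025 → 2025-10-13.

2025-06-13, 2025-08-13, 2025-10-13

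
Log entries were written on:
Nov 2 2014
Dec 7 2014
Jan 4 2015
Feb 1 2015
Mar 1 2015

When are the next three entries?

Apr 5 2015, May 3 2015, Jun 7 2015

All dates are Sundays, 35, 28, 28, 28 days apart.
Specifically, the 1st Sunday of each month.
April 2015 — 1st Sunday is Apr 5 2015.
May 2015 — 1st Sunday is May 3 2015.
1st Sunday of June 2015: Jun 7 2015.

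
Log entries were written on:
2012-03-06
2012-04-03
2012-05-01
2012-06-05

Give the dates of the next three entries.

2012-07-03, 2012-08-07, 2012-09-04

All dates are Tuesdays, 28, 28, 35 days apart.
Specifically, the 1st Tuesday of each month.
1st Tuesday of July 2012: 2012-07-03.
August 2012 — 1st Tuesday is 2012-08-07.
1st Tuesday of September 2012: 2012-09-04.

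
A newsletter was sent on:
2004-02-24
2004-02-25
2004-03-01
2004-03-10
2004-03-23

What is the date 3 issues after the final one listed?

Gaps: 1, 5, 9, 13 days — each gap is 4 larger than the previous one.
Next gap: 17 days. 2004-03-23 + 17 days = 2004-04-09.
Next gap: 21 days. 2004-04-09 + 21 days = 2004-04-30.
Next gap: 25 days. 2004-04-30 + 25 days = 2004-05-25.

2004-05-25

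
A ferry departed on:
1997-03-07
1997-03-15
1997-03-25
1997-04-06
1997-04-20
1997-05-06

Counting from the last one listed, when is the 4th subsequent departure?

The spacing grows by 2 each time: 8, 10, 12, 14, 16 days.
Next gap: 18 days. 1997-05-06 + 18 days = 1997-05-24.
Next gap: 20 days. 1997-05-24 + 20 days = 1997-06-13.
Next gap: 22 days. 1997-06-13 + 22 days = 1997-07-05.
Next gap: 24 days. 1997-07-05 + 24 days = 1997-07-29.

1997-07-29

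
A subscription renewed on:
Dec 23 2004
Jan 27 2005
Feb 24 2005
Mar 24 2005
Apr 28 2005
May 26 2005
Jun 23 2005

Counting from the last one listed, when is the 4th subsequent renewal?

Oct 27 2005

All dates are Thursdays, 35, 28, 28, 35, 28, 28 days apart.
Specifically, the 4th Thursday of each month.
July 2005 — 4th Thursday is Jul 28 2005.
4th Thursday of August 2005: Aug 25 2005.
September 2005 — 4th Thursday is Sep 22 2005.
October 2005 — 4th Thursday is Oct 27 2005.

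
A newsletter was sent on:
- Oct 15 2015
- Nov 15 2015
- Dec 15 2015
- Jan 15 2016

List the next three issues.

The day-of-month is always 15 (31, 30, 31 days between events).
So this recurs on the 15th of each month.
February 2016: Feb 15 2016.
Next: March 2016 → Mar 15 2016.
April 2016: Apr 15 2016.

Feb 15 2016, Mar 15 2016, Apr 15 2016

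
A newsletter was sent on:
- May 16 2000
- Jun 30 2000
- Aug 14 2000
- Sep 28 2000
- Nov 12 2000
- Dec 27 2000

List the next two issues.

Every event comes 45 days after the last (45, 45, 45, 45, 45).
Dec 27 2000 + 45 days = Feb 10 2001.
Feb 10 2001 + 45 days = Mar 27 2001.

Feb 10 2001, Mar 27 2001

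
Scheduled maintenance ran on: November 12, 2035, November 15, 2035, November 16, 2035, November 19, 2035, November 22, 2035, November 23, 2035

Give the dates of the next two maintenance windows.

November 26, 2035; November 29, 2035

The gap pattern 3, 1, 3, 3, 1 repeats every 3 events.
These are the Mondays, Thursdays and Fridays of each week.
The following Monday is November 26, 2035.
The following Thursday is November 29, 2035.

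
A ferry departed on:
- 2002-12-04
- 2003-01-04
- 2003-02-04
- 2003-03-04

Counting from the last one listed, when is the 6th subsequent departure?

Gaps: 31, 31, 28 days — not constant. Every event is on the 4th of the month.
Pattern: the 4th of each month.
Next: April 2003 → 2003-04-04.
May 2003: 2003-05-04.
Next: June 2003 → 2003-06-04.
Next: July 2003 → 2003-07-04.
August 2003: 2003-08-04.
September 2003: 2003-09-04.

2003-09-04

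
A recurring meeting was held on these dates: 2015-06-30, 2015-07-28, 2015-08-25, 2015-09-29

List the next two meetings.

Every date is a Tuesday; gaps 28, 28, 35 days.
Each is the last Tuesday of its month (at least one falls on the 29th or later, ruling out '4th Tuesday').
Last Tuesday of October 2015: 2015-10-27.
Last Tuesday of November 2015: 2015-11-24.

2015-10-27, 2015-11-24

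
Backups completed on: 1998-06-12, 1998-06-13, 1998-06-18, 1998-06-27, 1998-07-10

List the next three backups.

1998-07-27, 1998-08-17, 1998-09-11

Intervals are 1, 5, 9, 13 days — an arithmetic progression with common difference 4.
Next gap: 17 days. 1998-07-10 + 17 days = 1998-07-27.
Next gap: 21 days. 1998-07-27 + 21 days = 1998-08-17.
Next gap: 25 days. 1998-08-17 + 25 days = 1998-09-11.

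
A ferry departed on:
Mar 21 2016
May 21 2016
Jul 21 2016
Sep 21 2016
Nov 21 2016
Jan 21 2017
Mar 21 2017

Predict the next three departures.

Gaps: 61, 61, 62, 61, 61, 59 days — not constant. Every event is on the 21st of the month.
Pattern: the 21st of every 2 months.
Next: May 2017 → May 21 2017.
July 2017: Jul 21 2017.
September 2017: Sep 21 2017.

May 21 2017, Jul 21 2017, Sep 21 2017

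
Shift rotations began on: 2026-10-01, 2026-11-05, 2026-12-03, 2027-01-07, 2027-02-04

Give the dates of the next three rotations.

These are Thursdays at 28- or 35-day spacing (35, 28, 35, 28).
The pattern: 1st Thursday of the month.
March 2027 — 1st Thursday is 2027-03-04.
April 2027 — 1st Thursday is 2027-04-01.
1st Thursday of May 2027: 2027-05-06.

2027-03-04, 2027-04-01, 2027-05-06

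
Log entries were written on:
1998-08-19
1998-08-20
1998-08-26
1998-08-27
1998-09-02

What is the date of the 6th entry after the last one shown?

1998-09-23

Every event lands on a Wednesday or Thursday (gaps cycle 1, 6, 1, 6).
So the schedule is: every Wednesday and Thursday.
The following Thursday is 1998-09-03.
Next Wednesday: 1998-09-09.
Next Thursday: 1998-09-10.
The following Wednesday is 1998-09-16.
Next Thursday: 1998-09-17.
Next Wednesday: 1998-09-23.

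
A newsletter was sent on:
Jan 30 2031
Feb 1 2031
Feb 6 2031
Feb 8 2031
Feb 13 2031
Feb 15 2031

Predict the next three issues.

Feb 20 2031, Feb 22 2031, Feb 27 2031

The gap pattern 2, 5, 2, 5, 2 repeats every 2 events.
These are the Thursdays and Saturdays of each week.
Next Thursday: Feb 20 2031.
Next Saturday: Feb 22 2031.
The following Thursday is Feb 27 2031.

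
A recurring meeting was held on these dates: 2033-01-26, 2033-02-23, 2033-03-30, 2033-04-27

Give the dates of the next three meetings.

Every date is a Wednesday; gaps 28, 35, 28 days.
Each is the last Wednesday of its month (at least one falls on the 29th or later, ruling out '4th Wednesday').
Last Wednesday of May 2033: 2033-05-25.
Last Wednesday of June 2033: 2033-06-29.
Last Wednesday of July 2033: 2033-07-27.

2033-05-25, 2033-06-29, 2033-07-27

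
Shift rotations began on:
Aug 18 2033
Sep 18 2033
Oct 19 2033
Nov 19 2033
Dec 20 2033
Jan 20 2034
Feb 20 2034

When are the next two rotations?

The spacing is 31, 31, 31, 31, 31, 31 days — always 31 days.
Feb 20 2034 + 31 days = Mar 23 2034.
Mar 23 2034 + 31 days = Apr 23 2034.

Mar 23 2034, Apr 23 2034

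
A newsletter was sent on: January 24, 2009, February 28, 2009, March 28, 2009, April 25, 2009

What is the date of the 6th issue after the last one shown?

October 24, 2009

These are Saturdays at 28- or 35-day spacing (35, 28, 28).
The pattern: 4th Saturday of the month.
4th Saturday of May 2009: May 23, 2009.
June 2009 — 4th Saturday is June 27, 2009.
July 2009 — 4th Saturday is July 25, 2009.
August 2009 — 4th Saturday is August 22, 2009.
4th Saturday of September 2009: September 26, 2009.
October 2009 — 4th Saturday is October 24, 2009.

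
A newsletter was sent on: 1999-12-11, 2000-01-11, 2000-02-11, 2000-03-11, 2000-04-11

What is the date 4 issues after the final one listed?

2000-08-11

Each date is the 11th; the gaps (31, 31, 29, 31) track the month lengths.
The rule is the 11th of each month.
Next: May 2000 → 2000-05-11.
Next: June 2000 → 2000-06-11.
July 2000: 2000-07-11.
Next: August 2000 → 2000-08-11.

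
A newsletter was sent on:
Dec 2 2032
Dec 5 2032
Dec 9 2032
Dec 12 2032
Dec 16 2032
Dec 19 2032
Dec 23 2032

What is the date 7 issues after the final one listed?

The gap pattern 3, 4, 3, 4, 3, 4 repeats every 2 events.
These are the Thursdays and Sundays of each week.
The following Sunday is Dec 26 2032.
Next Thursday: Dec 30 2032.
Next Sunday: Jan 2 2033.
The following Thursday is Jan 6 2033.
The following Sunday is Jan 9 2033.
The following Thursday is Jan 13 2033.
Next Sunday: Jan 16 2033.

Jan 16 2033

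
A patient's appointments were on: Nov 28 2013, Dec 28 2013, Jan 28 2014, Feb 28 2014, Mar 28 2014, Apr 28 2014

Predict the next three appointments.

May 28 2014, Jun 28 2014, Jul 28 2014

Each date is the 28th; the gaps (30, 31, 31, 28, 31) track the month lengths.
The rule is the 28th of each month.
Next: May 2014 → May 28 2014.
June 2014: Jun 28 2014.
Next: July 2014 → Jul 28 2014.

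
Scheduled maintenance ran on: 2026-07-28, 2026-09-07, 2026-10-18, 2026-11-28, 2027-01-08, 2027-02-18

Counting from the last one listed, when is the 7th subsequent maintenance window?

2027-12-02

Every event comes 41 days after the last (41, 41, 41, 41, 41).
2027-02-18 + 41 days = 2027-03-31.
2027-03-31 + 41 days = 2027-05-11.
2027-05-11 + 41 days = 2027-06-21.
2027-06-21 + 41 days = 2027-08-01.
2027-08-01 + 41 days = 2027-09-11.
2027-09-11 + 41 days = 2027-10-22.
2027-10-22 + 41 days = 2027-12-02.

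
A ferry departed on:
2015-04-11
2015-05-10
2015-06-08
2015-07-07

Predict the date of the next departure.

The spacing is 29, 29, 29 days — always 29 days.
2015-07-07 + 29 days = 2015-08-05.

2015-08-05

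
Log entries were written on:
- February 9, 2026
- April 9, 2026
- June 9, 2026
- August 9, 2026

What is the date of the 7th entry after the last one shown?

Each date is the 9th; the gaps (59, 61, 61) track the month lengths.
The rule is the 9th of every 2 months.
October 2026: October 9, 2026.
December 2026: December 9, 2026.
February 2027: February 9, 2027.
Next: April 2027 → April 9, 2027.
Next: June 2027 → June 9, 2027.
August 2027: August 9, 2027.
October 2027: October 9, 2027.

October 9, 2027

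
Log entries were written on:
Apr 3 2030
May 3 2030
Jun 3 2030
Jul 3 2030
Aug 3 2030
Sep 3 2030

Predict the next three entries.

Oct 3 2030, Nov 3 2030, Dec 3 2030

The day-of-month is always 3 (30, 31, 30, 31, 31 days between events).
So this recurs on the 3rd of each month.
October 2030: Oct 3 2030.
November 2030: Nov 3 2030.
December 2030: Dec 3 2030.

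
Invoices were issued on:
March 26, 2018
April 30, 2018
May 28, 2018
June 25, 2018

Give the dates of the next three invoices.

These are Mondays with 35, 28, 28-day gaps.
Each is the final Monday of its month — April 30, 2018 is past the 28th, so '4th Monday' doesn't fit.
Last Monday of July 2018: July 30, 2018.
August 2018 ends with Monday August 27, 2018.
September 2018 ends with Monday September 24, 2018.

July 30, 2018; August 27, 2018; September 24, 2018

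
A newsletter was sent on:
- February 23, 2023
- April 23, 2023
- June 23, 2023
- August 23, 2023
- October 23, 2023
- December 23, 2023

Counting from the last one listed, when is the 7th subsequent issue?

Each date is the 23rd; the gaps (59, 61, 61, 61, 61) track the month lengths.
The rule is the 23rd of every 2 months.
Next: February 2024 → February 23, 2024.
Next: April 2024 → April 23, 2024.
June 2024: June 23, 2024.
Next: August 2024 → August 23, 2024.
Next: October 2024 → October 23, 2024.
Next: December 2024 → December 23, 2024.
Next: February 2025 → February 23, 2025.

February 23, 2025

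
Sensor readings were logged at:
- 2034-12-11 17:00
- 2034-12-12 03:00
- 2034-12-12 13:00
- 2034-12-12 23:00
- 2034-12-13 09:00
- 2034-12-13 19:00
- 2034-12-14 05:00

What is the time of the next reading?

2034-12-14 15:00

Gaps: 10, 10, 10, 10, 10, 10 hours — each event is 10 hours after the previous one.
2034-12-14 05:00 + 10 h = 2034-12-14 15:00.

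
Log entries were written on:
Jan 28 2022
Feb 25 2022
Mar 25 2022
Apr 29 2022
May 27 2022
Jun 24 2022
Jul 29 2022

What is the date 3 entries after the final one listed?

Oct 28 2022

These are Fridays with 28, 28, 35, 28, 28, 35-day gaps.
Each is the final Friday of its month — Apr 29 2022 is past the 28th, so '4th Friday' doesn't fit.
Last Friday of August 2022: Aug 26 2022.
Last Friday of September 2022: Sep 30 2022.
October 2022 ends with Friday Oct 28 2022.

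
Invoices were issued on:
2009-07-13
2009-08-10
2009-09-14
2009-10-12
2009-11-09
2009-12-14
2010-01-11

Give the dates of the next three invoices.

All dates are Mondays, 28, 35, 28, 28, 35, 28 days apart.
Specifically, the 2nd Monday of each month.
2nd Monday of February 2010: 2010-02-08.
2nd Monday of March 2010: 2010-03-08.
2nd Monday of April 2010: 2010-04-12.

2010-02-08, 2010-03-08, 2010-04-12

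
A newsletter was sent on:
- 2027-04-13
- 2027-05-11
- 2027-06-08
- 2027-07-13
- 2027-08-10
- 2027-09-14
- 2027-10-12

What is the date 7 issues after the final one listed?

All dates are Tuesdays, 28, 28, 35, 28, 35, 28 days apart.
Specifically, the 2nd Tuesday of each month.
2nd Tuesday of November 2027: 2027-11-09.
2nd Tuesday of December 2027: 2027-12-14.
2nd Tuesday of January 2028: 2028-01-11.
February 2028 — 2nd Tuesday is 2028-02-08.
March 2028 — 2nd Tuesday is 2028-03-14.
April 2028 — 2nd Tuesday is 2028-04-11.
May 2028 — 2nd Tuesday is 2028-05-09.

2028-05-09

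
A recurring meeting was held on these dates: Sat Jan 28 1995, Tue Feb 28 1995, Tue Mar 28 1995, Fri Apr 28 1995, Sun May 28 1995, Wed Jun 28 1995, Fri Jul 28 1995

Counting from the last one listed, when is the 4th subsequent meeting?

The day-of-month is always 28 (31, 28, 31, 30, 31, 30 days between events).
So this recurs on the 28th of each month.
August 1995: Mon Aug 28 1995.
Next: September 1995 → Thu Sep 28 1995.
Next: October 1995 → Sat Oct 28 1995.
November 1995: Tue Nov 28 1995.

Tue Nov 28 1995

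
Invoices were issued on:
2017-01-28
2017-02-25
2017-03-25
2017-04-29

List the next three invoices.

2017-05-27, 2017-06-24, 2017-07-29

Every date is a Saturday; gaps 28, 28, 35 days.
Each is the last Saturday of its month (at least one falls on the 29th or later, ruling out '4th Saturday').
May 2017 ends with Saturday 2017-05-27.
June 2017 ends with Saturday 2017-06-24.
Last Saturday of July 2017: 2017-07-29.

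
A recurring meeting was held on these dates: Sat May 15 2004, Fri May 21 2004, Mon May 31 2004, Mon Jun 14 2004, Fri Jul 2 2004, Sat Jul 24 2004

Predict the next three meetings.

The spacing grows by 4 each time: 6, 10, 14, 18, 22 days.
Next gap: 26 days. Sat Jul 24 2004 + 26 days = Thu Aug 19 2004.
Next gap: 30 days. Thu Aug 19 2004 + 30 days = Sat Sep 18 2004.
Next gap: 34 days. Sat Sep 18 2004 + 34 days = Fri Oct 22 2004.

Thu Aug 19 2004, Sat Sep 18 2004, Fri Oct 22 2004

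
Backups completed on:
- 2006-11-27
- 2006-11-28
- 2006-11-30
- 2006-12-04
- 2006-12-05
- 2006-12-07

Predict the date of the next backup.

2006-12-11

Every event lands on a Monday or Tuesday or Thursday (gaps cycle 1, 2, 4, 1, 2).
So the schedule is: every Monday, Tuesday and Thursday.
The following Monday is 2006-12-11.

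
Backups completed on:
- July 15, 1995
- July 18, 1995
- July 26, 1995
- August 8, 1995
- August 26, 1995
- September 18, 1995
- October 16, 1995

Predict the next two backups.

Intervals are 3, 8, 13, 18, 23, 28 days — an arithmetic progression with common difference 5.
Next gap: 33 days. October 16, 1995 + 33 days = November 18, 1995.
Next gap: 38 days. November 18, 1995 + 38 days = December 26, 1995.

November 18, 1995; December 26, 1995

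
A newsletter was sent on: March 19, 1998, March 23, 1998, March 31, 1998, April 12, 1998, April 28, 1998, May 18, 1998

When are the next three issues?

June 11, 1998; July 9, 1998; August 10, 1998

Gaps: 4, 8, 12, 16, 20 days — each gap is 4 larger than the previous one.
Next gap: 24 days. May 18, 1998 + 24 days = June 11, 1998.
Next gap: 28 days. June 11, 1998 + 28 days = July 9, 1998.
Next gap: 32 days. July 9, 1998 + 32 days = August 10, 1998.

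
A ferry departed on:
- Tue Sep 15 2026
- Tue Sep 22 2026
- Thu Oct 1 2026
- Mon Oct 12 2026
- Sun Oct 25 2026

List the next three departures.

The spacing grows by 2 each time: 7, 9, 11, 13 days.
Next gap: 15 days. Sun Oct 25 2026 + 15 days = Mon Nov 9 2026.
Next gap: 17 days. Mon Nov 9 2026 + 17 days = Thu Nov 26 2026.
Next gap: 19 days. Thu Nov 26 2026 + 19 days = Tue Dec 15 2026.

Mon Nov 9 2026, Thu Nov 26 2026, Tue Dec 15 2026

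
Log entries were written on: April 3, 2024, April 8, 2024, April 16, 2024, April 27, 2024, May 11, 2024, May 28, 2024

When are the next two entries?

June 17, 2024; July 10, 2024

Gaps: 5, 8, 11, 14, 17 days — each gap is 3 larger than the previous one.
Next gap: 20 days. May 28, 2024 + 20 days = June 17, 2024.
Next gap: 23 days. June 17, 2024 + 23 days = July 10, 2024.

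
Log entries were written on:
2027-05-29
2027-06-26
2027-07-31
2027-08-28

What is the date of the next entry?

2027-09-25

Every date is a Saturday; gaps 28, 35, 28 days.
Each is the last Saturday of its month (at least one falls on the 29th or later, ruling out '4th Saturday').
September 2027 ends with Saturday 2027-09-25.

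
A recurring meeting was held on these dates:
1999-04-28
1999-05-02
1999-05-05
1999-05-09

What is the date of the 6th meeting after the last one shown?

Every event lands on a Wednesday or Sunday (gaps cycle 4, 3, 4).
So the schedule is: every Wednesday and Sunday.
Next Wednesday: 1999-05-12.
Next Sunday: 1999-05-16.
Next Wednesday: 1999-05-19.
Next Sunday: 1999-05-23.
Next Wednesday: 1999-05-26.
The following Sunday is 1999-05-30.

1999-05-30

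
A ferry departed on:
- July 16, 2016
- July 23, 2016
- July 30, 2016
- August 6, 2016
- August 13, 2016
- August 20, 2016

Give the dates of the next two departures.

August 27, 2016; September 3, 2016

Gaps between consecutive events: 7, 7, 7, 7, 7 days — a constant 7-day interval.
August 20, 2016 + 7 days = August 27, 2016.
August 27, 2016 + 7 days = September 3, 2016.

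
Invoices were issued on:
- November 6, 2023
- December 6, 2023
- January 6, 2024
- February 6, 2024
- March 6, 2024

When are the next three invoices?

The day-of-month is always 6 (30, 31, 31, 29 days between events).
So this recurs on the 6th of each month.
April 2024: April 6, 2024.
Next: May 2024 → May 6, 2024.
Next: June 2024 → June 6, 2024.

April 6, 2024; May 6, 2024; June 6, 2024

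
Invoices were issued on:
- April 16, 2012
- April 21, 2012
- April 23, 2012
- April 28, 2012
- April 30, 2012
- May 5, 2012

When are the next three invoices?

May 7, 2012; May 12, 2012; May 14, 2012

Every event lands on a Monday or Saturday (gaps cycle 5, 2, 5, 2, 5).
So the schedule is: every Monday and Saturday.
Next Monday: May 7, 2012.
Next Saturday: May 12, 2012.
Next Monday: May 14, 2012.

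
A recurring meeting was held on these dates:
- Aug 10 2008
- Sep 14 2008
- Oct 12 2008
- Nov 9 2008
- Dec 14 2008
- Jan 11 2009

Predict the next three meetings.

Feb 8 2009, Mar 8 2009, Apr 12 2009

These are Sundays at 28- or 35-day spacing (35, 28, 28, 35, 28).
The pattern: 2nd Sunday of the month.
2nd Sunday of February 2009: Feb 8 2009.
March 2009 — 2nd Sunday is Mar 8 2009.
2nd Sunday of April 2009: Apr 12 2009.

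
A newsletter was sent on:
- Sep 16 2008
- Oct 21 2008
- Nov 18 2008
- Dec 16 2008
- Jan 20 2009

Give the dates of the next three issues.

Gaps: 35, 28, 28, 35 days — a mix of 28 and 35. Every date is a Tuesday.
Each is the 3rd Tuesday of its month.
February 2009 — 3rd Tuesday is Feb 17 2009.
March 2009 — 3rd Tuesday is Mar 17 2009.
April 2009 — 3rd Tuesday is Apr 21 2009.

Feb 17 2009, Mar 17 2009, Apr 21 2009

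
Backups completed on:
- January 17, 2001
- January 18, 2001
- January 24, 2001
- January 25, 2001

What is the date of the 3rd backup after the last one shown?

February 7, 2001

The gap pattern 1, 6, 1 repeats every 2 events.
These are the Wednesdays and Thursdays of each week.
Next Wednesday: January 31, 2001.
The following Thursday is February 1, 2001.
Next Wednesday: February 7, 2001.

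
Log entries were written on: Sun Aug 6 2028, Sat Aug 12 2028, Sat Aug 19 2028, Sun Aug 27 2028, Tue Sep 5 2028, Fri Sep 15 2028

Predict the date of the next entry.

Gaps: 6, 7, 8, 9, 10 days — each gap is 1 larger than the previous one.
Next gap: 11 days. Fri Sep 15 2028 + 11 days = Tue Sep 26 2028.

Tue Sep 26 2028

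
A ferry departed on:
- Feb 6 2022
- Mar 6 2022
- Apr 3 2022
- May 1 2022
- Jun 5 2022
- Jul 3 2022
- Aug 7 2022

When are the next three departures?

Sep 4 2022, Oct 2 2022, Nov 6 2022

These are Sundays at 28- or 35-day spacing (28, 28, 28, 35, 28, 35).
The pattern: 1st Sunday of the month.
September 2022 — 1st Sunday is Sep 4 2022.
1st Sunday of October 2022: Oct 2 2022.
November 2022 — 1st Sunday is Nov 6 2022.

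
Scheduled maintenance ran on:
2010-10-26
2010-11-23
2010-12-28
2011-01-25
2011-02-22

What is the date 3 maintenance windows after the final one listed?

2011-05-24

All dates are Tuesdays, 28, 35, 28, 28 days apart.
Specifically, the 4th Tuesday of each month.
4th Tuesday of March 2011: 2011-03-22.
April 2011 — 4th Tuesday is 2011-04-26.
May 2011 — 4th Tuesday is 2011-05-24.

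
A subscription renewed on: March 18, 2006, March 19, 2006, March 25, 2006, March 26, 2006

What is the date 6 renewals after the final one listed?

Every event lands on a Saturday or Sunday (gaps cycle 1, 6, 1).
So the schedule is: every Saturday and Sunday.
Next Saturday: April 1, 2006.
Next Sunday: April 2, 2006.
The following Saturday is April 8, 2006.
The following Sunday is April 9, 2006.
The following Saturday is April 15, 2006.
The following Sunday is April 16, 2006.

April 16, 2006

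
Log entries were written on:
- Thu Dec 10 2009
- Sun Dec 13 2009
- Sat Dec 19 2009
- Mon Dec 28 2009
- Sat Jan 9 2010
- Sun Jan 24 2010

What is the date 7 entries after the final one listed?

Gaps: 3, 6, 9, 12, 15 days — each gap is 3 larger than the previous one.
Next gap: 18 days. Sun Jan 24 2010 + 18 days = Thu Feb 11 2010.
Next gap: 21 days. Thu Feb 11 2010 + 21 days = Thu Mar 4 2010.
Next gap: 24 days. Thu Mar 4 2010 + 24 days = Sun Mar 28 2010.
Next gap: 27 days. Sun Mar 28 2010 + 27 days = Sat Apr 24 2010.
Next gap: 30 days. Sat Apr 24 2010 + 30 days = Mon May 24 2010.
Next gap: 33 days. Mon May 24 2010 + 33 days = Sat Jun 26 2010.
Next gap: 36 days. Sat Jun 26 2010 + 36 days = Sun Aug 1 2010.

Sun Aug 1 2010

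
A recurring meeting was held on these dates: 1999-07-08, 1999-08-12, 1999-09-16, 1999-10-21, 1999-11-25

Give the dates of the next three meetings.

1999-12-30, 2000-02-03, 2000-03-09

Every event comes 35 days after the last (35, 35, 35, 35).
1999-11-25 + 35 days = 1999-12-30.
1999-12-30 + 35 days = 2000-02-03.
2000-02-03 + 35 days = 2000-03-09.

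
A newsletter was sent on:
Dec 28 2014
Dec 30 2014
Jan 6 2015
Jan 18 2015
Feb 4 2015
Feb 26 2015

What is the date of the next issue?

The spacing grows by 5 each time: 2, 7, 12, 17, 22 days.
Next gap: 27 days. Feb 26 2015 + 27 days = Mar 25 2015.

Mar 25 2015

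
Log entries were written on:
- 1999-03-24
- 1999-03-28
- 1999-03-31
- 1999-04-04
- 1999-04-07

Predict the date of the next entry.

The gap pattern 4, 3, 4, 3 repeats every 2 events.
These are the Wednesdays and Sundays of each week.
The following Sunday is 1999-04-11.

1999-04-11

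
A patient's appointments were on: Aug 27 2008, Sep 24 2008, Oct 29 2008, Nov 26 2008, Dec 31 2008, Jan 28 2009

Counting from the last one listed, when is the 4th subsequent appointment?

May 27 2009

Every date is a Wednesday; gaps 28, 35, 28, 35, 28 days.
Each is the last Wednesday of its month (at least one falls on the 29th or later, ruling out '4th Wednesday').
Last Wednesday of February 2009: Feb 25 2009.
Last Wednesday of March 2009: Mar 25 2009.
April 2009 ends with Wednesday Apr 29 2009.
Last Wednesday of May 2009: May 27 2009.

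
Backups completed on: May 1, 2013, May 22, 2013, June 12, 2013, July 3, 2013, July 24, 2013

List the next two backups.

Every event comes 21 days after the last (21, 21, 21, 21).
July 24, 2013 + 21 days = August 14, 2013.
August 14, 2013 + 21 days = September 4, 2013.

August 14, 2013; September 4, 2013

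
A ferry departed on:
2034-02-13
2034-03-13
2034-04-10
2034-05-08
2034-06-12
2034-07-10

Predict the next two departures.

2034-08-14, 2034-09-11

All dates are Mondays, 28, 28, 28, 35, 28 days apart.
Specifically, the 2nd Monday of each month.
August 2034 — 2nd Monday is 2034-08-14.
September 2034 — 2nd Monday is 2034-09-11.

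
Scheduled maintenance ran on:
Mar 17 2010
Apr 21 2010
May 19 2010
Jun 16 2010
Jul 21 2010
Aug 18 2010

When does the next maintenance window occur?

Sep 15 2010

All dates are Wednesdays, 35, 28, 28, 35, 28 days apart.
Specifically, the 3rd Wednesday of each month.
September 2010 — 3rd Wednesday is Sep 15 2010.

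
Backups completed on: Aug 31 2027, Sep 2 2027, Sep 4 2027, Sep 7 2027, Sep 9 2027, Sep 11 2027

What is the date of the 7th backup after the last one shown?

Sep 28 2027

Gaps: 2, 2, 3, 2, 2 days — not constant, but cyclic with period 3.
The events fall on every Tuesday, Thursday and Saturday.
Next Tuesday: Sep 14 2027.
Next Thursday: Sep 16 2027.
The following Saturday is Sep 18 2027.
Next Tuesday: Sep 21 2027.
Next Thursday: Sep 23 2027.
The following Saturday is Sep 25 2027.
Next Tuesday: Sep 28 2027.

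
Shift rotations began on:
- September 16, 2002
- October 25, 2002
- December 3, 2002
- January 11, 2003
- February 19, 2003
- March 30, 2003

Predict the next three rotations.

May 8, 2003; June 16, 2003; July 25, 2003

The spacing is 39, 39, 39, 39, 39 days — always 39 days.
March 30, 2003 + 39 days = May 8, 2003.
May 8, 2003 + 39 days = June 16, 2003.
June 16, 2003 + 39 days = July 25, 2003.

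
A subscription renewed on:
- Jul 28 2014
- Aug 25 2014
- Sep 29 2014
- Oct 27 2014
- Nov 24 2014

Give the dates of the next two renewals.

Dec 29 2014, Jan 26 2015

These are Mondays with 28, 35, 28, 28-day gaps.
Each is the final Monday of its month — Sep 29 2014 is past the 28th, so '4th Monday' doesn't fit.
December 2014 ends with Monday Dec 29 2014.
Last Monday of January 2015: Jan 26 2015.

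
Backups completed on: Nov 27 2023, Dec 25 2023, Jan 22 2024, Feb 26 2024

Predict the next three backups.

Mar 25 2024, Apr 22 2024, May 27 2024

All dates are Mondays, 28, 28, 35 days apart.
Specifically, the 4th Monday of each month.
4th Monday of March 2024: Mar 25 2024.
April 2024 — 4th Monday is Apr 22 2024.
4th Monday of May 2024: May 27 2024.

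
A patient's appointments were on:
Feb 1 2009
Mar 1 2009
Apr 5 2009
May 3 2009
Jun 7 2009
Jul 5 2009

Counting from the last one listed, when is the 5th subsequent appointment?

Gaps: 28, 35, 28, 35, 28 days — a mix of 28 and 35. Every date is a Sunday.
Each is the 1st Sunday of its month.
1st Sunday of August 2009: Aug 2 2009.
September 2009 — 1st Sunday is Sep 6 2009.
October 2009 — 1st Sunday is Oct 4 2009.
1st Sunday of November 2009: Nov 1 2009.
1st Sunday of December 2009: Dec 6 2009.

Dec 6 2009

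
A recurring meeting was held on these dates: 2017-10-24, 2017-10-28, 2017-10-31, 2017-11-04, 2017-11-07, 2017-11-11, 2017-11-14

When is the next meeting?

Gaps: 4, 3, 4, 3, 4, 3 days — not constant, but cyclic with period 2.
The events fall on every Tuesday and Saturday.
Next Saturday: 2017-11-18.

2017-11-18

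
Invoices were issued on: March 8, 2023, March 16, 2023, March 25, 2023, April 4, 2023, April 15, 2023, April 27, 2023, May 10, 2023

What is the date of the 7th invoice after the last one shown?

The spacing grows by 1 each time: 8, 9, 10, 11, 12, 13 days.
Next gap: 14 days. May 10, 2023 + 14 days = May 24, 2023.
Next gap: 15 days. May 24, 2023 + 15 days = June 8, 2023.
Next gap: 16 days. June 8, 2023 + 16 days = June 24, 2023.
Next gap: 17 days. June 24, 2023 + 17 days = July 11, 2023.
Next gap: 18 days. July 11, 2023 + 18 days = July 29, 2023.
Next gap: 19 days. July 29, 2023 + 19 days = August 17, 2023.
Next gap: 20 days. August 17, 2023 + 20 days = September 6, 2023.

September 6, 2023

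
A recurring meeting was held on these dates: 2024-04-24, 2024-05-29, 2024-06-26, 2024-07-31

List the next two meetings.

2024-08-28, 2024-09-25

Every date is a Wednesday; gaps 35, 28, 35 days.
Each is the last Wednesday of its month (at least one falls on the 29th or later, ruling out '4th Wednesday').
August 2024 ends with Wednesday 2024-08-28.
September 2024 ends with Wednesday 2024-09-25.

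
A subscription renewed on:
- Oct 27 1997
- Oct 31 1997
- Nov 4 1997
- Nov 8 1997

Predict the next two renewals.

Every event comes 4 days after the last (4, 4, 4).
Nov 8 1997 + 4 days = Nov 12 1997.
Nov 12 1997 + 4 days = Nov 16 1997.

Nov 12 1997, Nov 16 1997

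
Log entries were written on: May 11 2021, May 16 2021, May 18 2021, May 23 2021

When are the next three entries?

May 25 2021, May 30 2021, Jun 1 2021

The gap pattern 5, 2, 5 repeats every 2 events.
These are the Tuesdays and Sundays of each week.
The following Tuesday is May 25 2021.
Next Sunday: May 30 2021.
The following Tuesday is Jun 1 2021.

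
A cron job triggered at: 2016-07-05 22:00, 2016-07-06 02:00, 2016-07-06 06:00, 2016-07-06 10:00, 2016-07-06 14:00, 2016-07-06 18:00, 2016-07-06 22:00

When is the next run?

Spacing: 4, 4, 4, 4, 4, 4 h — constant 4 h.
2016-07-06 22:00 + 4 h = 2016-07-07 02:00.

2016-07-07 02:00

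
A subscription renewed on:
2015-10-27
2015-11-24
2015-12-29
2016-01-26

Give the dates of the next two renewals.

2016-02-23, 2016-03-29

These are Tuesdays with 28, 35, 28-day gaps.
Each is the final Tuesday of its month — 2015-12-29 is past the 28th, so '4th Tuesday' doesn't fit.
Last Tuesday of February 2016: 2016-02-23.
Last Tuesday of March 2016: 2016-03-29.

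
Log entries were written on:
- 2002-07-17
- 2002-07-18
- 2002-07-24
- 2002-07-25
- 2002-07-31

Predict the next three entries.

Every event lands on a Wednesday or Thursday (gaps cycle 1, 6, 1, 6).
So the schedule is: every Wednesday and Thursday.
Next Thursday: 2002-08-01.
The following Wednesday is 2002-08-07.
The following Thursday is 2002-08-08.

2002-08-01, 2002-08-07, 2002-08-08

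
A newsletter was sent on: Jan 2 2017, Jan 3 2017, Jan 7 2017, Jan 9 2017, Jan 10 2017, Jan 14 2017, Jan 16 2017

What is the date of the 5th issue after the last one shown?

Gaps: 1, 4, 2, 1, 4, 2 days — not constant, but cyclic with period 3.
The events fall on every Monday, Tuesday and Saturday.
Next Tuesday: Jan 17 2017.
The following Saturday is Jan 21 2017.
The following Monday is Jan 23 2017.
Next Tuesday: Jan 24 2017.
Next Saturday: Jan 28 2017.

Jan 28 2017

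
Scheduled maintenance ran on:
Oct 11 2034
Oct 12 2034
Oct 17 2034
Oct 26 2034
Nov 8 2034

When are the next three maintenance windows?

Gaps: 1, 5, 9, 13 days — each gap is 4 larger than the previous one.
Next gap: 17 days. Nov 8 2034 + 17 days = Nov 25 2034.
Next gap: 21 days. Nov 25 2034 + 21 days = Dec 16 2034.
Next gap: 25 days. Dec 16 2034 + 25 days = Jan 10 2035.

Nov 25 2034, Dec 16 2034, Jan 10 2035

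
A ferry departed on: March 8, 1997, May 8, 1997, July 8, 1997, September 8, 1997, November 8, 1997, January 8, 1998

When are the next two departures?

March 8, 1998; May 8, 1998

Gaps: 61, 61, 62, 61, 61 days — not constant. Every event is on the 8th of the month.
Pattern: the 8th of every 2 months.
Next: March 1998 → March 8, 1998.
Next: May 1998 → May 8, 1998.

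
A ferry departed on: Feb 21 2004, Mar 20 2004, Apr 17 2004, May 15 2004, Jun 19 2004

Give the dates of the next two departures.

Jul 17 2004, Aug 21 2004

These are Saturdays at 28- or 35-day spacing (28, 28, 28, 35).
The pattern: 3rd Saturday of the month.
July 2004 — 3rd Saturday is Jul 17 2004.
3rd Saturday of August 2004: Aug 21 2004.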